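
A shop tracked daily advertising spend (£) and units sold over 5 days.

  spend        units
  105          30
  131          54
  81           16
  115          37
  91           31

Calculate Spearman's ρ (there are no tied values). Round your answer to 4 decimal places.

Rank spend: 3, 5, 1, 4, 2
Rank units: 2, 5, 1, 4, 3
d = rank(spend) − rank(units): 1, 0, 0, 0, -1; Σd² = 2
ρ = 1 − 6Σd² / [n(n²−1)] = 1 − 6×2 / (5×24) = 1 − 12/120 ≈ 0.9000

0.9000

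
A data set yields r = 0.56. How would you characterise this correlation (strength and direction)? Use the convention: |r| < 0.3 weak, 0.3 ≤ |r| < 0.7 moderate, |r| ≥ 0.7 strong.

moderate positive

r = 0.56 > 0 so the relationship is positive.
|r| = 0.56, which falls in the moderate range.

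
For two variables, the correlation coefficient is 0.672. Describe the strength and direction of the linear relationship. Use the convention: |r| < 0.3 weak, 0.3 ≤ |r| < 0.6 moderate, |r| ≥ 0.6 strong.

r = 0.672 > 0 so the relationship is positive.
|r| = 0.672, which falls in the strong range.

strong positive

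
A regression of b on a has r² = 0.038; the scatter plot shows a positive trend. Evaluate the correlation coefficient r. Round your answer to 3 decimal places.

|r| = √0.038 = 0.195
The association is positive, so r = 0.195.

0.195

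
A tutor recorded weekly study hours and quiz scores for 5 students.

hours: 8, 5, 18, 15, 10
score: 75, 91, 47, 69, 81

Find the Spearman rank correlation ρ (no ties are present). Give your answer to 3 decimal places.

Rank hours: 2, 1, 5, 4, 3
Rank score: 3, 5, 1, 2, 4
d = rank(hours) − rank(score): -1, -4, 4, 2, -1; Σd² = 38
ρ = 1 − 6Σd² / [n(n²−1)] = 1 − 6×38 / (5×24) = 1 − 228/120 ≈ -0.900

-0.900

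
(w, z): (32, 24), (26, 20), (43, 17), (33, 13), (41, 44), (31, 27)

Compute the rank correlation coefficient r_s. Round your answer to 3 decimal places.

Rank w: 3, 1, 6, 4, 5, 2
Rank z: 4, 3, 2, 1, 6, 5
d = rank(w) − rank(z): -1, -2, 4, 3, -1, -3; Σd² = 40
ρ = 1 − 6Σd² / [n(n²−1)] = 1 − 6×40 / (6×35) = 1 − 240/210 ≈ -0.143

-0.143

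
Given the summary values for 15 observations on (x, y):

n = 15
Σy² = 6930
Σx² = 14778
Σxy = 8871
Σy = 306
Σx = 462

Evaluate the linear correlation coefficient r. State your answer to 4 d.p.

-0.9019

r = (nΣxy − ΣxΣy) / √[(nΣx² − (Σx)²)(nΣy² − (Σy)²)]
Numerator: 15×8871 − 462×306 = -8307
Denominator: √[(221670 − 213444)(103950 − 93636)] = √[8226 × 10314] = 9211.0240
r = -8307 / 9211.0240 ≈ -0.9019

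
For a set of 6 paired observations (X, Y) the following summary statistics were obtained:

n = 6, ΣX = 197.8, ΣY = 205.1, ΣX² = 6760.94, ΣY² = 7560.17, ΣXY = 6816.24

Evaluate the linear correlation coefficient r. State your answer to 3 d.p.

0.151

r = (nΣXY − ΣXΣY) / √[(nΣX² − (ΣX)²)(nΣY² − (ΣY)²)]
Numerator: 6×6816.24 − 197.8×205.1 = 328.66
Denominator: √[(40565.64 − 39124.84)(45361.02 − 42066.01)] = √[1440.8 × 3295.01] = 2178.8645
r = 328.66 / 2178.8645 ≈ 0.151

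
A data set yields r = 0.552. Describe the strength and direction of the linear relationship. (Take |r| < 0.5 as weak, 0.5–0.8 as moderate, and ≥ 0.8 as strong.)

moderate positive

r = 0.552 > 0 so the relationship is positive.
|r| = 0.552, which falls in the moderate range.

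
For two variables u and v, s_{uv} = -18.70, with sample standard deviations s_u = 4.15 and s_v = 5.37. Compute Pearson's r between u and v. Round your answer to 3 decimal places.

-0.839

r = Cov(u,v) / (s_u · s_v) = -18.70 / (4.15 × 5.37)
  = -18.70 / 22.2855 ≈ -0.839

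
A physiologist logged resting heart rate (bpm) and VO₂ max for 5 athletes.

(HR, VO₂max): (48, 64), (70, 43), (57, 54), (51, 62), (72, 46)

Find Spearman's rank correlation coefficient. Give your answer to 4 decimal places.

Rank HR: 1, 4, 3, 2, 5
Rank VO₂max: 5, 1, 3, 4, 2
d = rank(HR) − rank(VO₂max): -4, 3, 0, -2, 3; Σd² = 38
ρ = 1 − 6Σd² / [n(n²−1)] = 1 − 6×38 / (5×24) = 1 − 228/120 ≈ -0.9000

-0.9000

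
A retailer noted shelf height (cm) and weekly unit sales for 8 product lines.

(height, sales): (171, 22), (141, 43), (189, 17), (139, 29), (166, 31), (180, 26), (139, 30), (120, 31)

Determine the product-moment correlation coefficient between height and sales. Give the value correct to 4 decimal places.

-0.6623

n = 8, Σx = 1245, Σy = 229, Σx² = 197841, Σy² = 6961, Σxy = 34785
nΣxy − ΣxΣy = 278280 − 285105 = -6825
nΣx² − (Σx)² = 1582728 − 1550025 = 32703; nΣy² − (Σy)² = 55688 − 52441 = 3247
r = -6825 / √(32703 × 3247) = -6825 / 10304.6902 ≈ -0.6623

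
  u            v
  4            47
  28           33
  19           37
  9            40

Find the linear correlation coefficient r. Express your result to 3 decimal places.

-0.951

n = 4, Σu = 60, Σv = 157, Σu² = 1242, Σv² = 6267, Σuv = 2175
nΣuv − ΣuΣv = 8700 − 9420 = -720
nΣu² − (Σu)² = 4968 − 3600 = 1368; nΣv² − (Σv)² = 25068 − 24649 = 419
r = -720 / √(1368 × 419) = -720 / 757.0944 ≈ -0.951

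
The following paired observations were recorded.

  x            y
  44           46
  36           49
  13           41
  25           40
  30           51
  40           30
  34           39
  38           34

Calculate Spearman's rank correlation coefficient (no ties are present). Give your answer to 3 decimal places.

Rank x: 8, 5, 1, 2, 3, 7, 4, 6
Rank y: 6, 7, 5, 4, 8, 1, 3, 2
d = rank(x) − rank(y): 2, -2, -4, -2, -5, 6, 1, 4; Σd² = 106
ρ = 1 − 6Σd² / [n(n²−1)] = 1 − 6×106 / (8×63) = 1 − 636/504 ≈ -0.262

-0.262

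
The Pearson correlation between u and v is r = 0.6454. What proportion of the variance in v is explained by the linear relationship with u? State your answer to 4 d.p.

0.4165

r² = (0.6454)² = 0.4165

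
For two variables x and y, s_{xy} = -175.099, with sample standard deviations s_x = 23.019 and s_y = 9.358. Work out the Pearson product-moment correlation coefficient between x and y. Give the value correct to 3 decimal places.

-0.813

r = Cov(x,y) / (s_x · s_y) = -175.099 / (23.019 × 9.358)
  = -175.099 / 215.4118 ≈ -0.813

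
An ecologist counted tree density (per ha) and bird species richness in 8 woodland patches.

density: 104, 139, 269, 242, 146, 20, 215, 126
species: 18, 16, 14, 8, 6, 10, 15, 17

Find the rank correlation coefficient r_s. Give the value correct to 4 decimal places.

Rank density: 2, 4, 8, 7, 5, 1, 6, 3
Rank species: 8, 6, 4, 2, 1, 3, 5, 7
d = rank(density) − rank(species): -6, -2, 4, 5, 4, -2, 1, -4; Σd² = 118
ρ = 1 − 6Σd² / [n(n²−1)] = 1 − 6×118 / (8×63) = 1 − 708/504 ≈ -0.4048

-0.4048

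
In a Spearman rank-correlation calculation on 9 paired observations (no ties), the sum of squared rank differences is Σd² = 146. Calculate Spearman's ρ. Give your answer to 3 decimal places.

-0.217

ρ = 1 − 6Σd² / [n(n²−1)] = 1 − 6×146 / (9×80)
  = 1 − 876/720 = 1 − 1.2167 ≈ -0.217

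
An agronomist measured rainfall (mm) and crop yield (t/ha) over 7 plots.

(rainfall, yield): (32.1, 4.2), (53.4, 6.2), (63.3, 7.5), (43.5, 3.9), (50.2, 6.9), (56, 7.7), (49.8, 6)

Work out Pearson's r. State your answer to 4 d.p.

0.8612

n = 7, Σx = 348.3, Σy = 42.4, Σx² = 17917.19, Σy² = 270.44, Σxy = 2186.68
nΣxy − ΣxΣy = 15306.76 − 14767.92 = 538.84
nΣx² − (Σx)² = 125420.33 − 121312.89 = 4107.44; nΣy² − (Σy)² = 1893.08 − 1797.76 = 95.32
r = 538.84 / √(4107.44 × 95.32) = 538.84 / 625.7165 ≈ 0.8612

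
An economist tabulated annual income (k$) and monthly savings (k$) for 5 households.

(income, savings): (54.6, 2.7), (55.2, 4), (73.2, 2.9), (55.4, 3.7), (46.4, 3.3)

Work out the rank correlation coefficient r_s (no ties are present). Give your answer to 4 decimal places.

0.1000

Rank income: 2, 3, 5, 4, 1
Rank savings: 1, 5, 2, 4, 3
d = rank(income) − rank(savings): 1, -2, 3, 0, -2; Σd² = 18
ρ = 1 − 6Σd² / [n(n²−1)] = 1 − 6×18 / (5×24) = 1 − 108/120 ≈ 0.1000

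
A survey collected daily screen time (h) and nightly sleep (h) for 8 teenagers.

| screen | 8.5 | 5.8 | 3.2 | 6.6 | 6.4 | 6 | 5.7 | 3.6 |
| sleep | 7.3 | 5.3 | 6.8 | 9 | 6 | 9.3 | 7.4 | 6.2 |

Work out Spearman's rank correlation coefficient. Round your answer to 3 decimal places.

Rank screen: 8, 4, 1, 7, 6, 5, 3, 2
Rank sleep: 5, 1, 4, 7, 2, 8, 6, 3
d = rank(screen) − rank(sleep): 3, 3, -3, 0, 4, -3, -3, -1; Σd² = 62
ρ = 1 − 6Σd² / [n(n²−1)] = 1 − 6×62 / (8×63) = 1 − 372/504 ≈ 0.262

0.262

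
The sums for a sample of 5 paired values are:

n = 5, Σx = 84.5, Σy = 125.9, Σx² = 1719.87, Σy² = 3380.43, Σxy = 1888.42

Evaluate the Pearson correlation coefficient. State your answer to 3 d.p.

r = (nΣxy − ΣxΣy) / √[(nΣx² − (Σx)²)(nΣy² − (Σy)²)]
Numerator: 5×1888.42 − 84.5×125.9 = -1196.45
Denominator: √[(8599.35 − 7140.25)(16902.15 − 15850.81)] = √[1459.1 × 1051.34] = 1238.5517
r = -1196.45 / 1238.5517 ≈ -0.966

-0.966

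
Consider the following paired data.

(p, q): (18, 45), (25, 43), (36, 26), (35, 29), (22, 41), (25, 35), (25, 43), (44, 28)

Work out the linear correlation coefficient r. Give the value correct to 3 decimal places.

-0.890

n = 8, Σp = 230, Σq = 290, Σp² = 7140, Σq² = 10930, Σpq = 7920
nΣpq − ΣpΣq = 63360 − 66700 = -3340
nΣp² − (Σp)² = 57120 − 52900 = 4220; nΣq² − (Σq)² = 87440 − 84100 = 3340
r = -3340 / √(4220 × 3340) = -3340 / 3754.3042 ≈ -0.890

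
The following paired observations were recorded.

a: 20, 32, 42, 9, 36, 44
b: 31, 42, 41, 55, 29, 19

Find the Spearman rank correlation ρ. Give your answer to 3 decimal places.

-0.714

Rank a: 2, 3, 5, 1, 4, 6
Rank b: 3, 5, 4, 6, 2, 1
d = rank(a) − rank(b): -1, -2, 1, -5, 2, 5; Σd² = 60
ρ = 1 − 6Σd² / [n(n²−1)] = 1 − 6×60 / (6×35) = 1 − 360/210 ≈ -0.714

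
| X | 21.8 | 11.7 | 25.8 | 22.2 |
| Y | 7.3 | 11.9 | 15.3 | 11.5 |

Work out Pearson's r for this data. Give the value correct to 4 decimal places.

n = 4, ΣX = 81.5, ΣY = 46, ΣX² = 1770.61, ΣY² = 561.24, ΣXY = 948.41
nΣXY − ΣXΣY = 3793.64 − 3749 = 44.64
nΣX² − (ΣX)² = 7082.44 − 6642.25 = 440.19; nΣY² − (ΣY)² = 2244.96 − 2116 = 128.96
r = 44.64 / √(440.19 × 128.96) = 44.64 / 238.2581 ≈ 0.1874

0.1874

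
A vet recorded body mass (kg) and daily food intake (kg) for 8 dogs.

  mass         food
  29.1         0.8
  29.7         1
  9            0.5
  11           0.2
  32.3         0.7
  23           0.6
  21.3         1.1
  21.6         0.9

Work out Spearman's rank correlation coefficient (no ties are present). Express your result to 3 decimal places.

Rank mass: 6, 7, 1, 2, 8, 5, 3, 4
Rank food: 5, 7, 2, 1, 4, 3, 8, 6
d = rank(mass) − rank(food): 1, 0, -1, 1, 4, 2, -5, -2; Σd² = 52
ρ = 1 − 6Σd² / [n(n²−1)] = 1 − 6×52 / (8×63) = 1 − 312/504 ≈ 0.381

0.381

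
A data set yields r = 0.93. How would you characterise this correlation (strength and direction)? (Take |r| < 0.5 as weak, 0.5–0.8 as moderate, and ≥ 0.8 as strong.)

strong positive

r = 0.93 > 0 so the relationship is positive.
|r| = 0.93, which falls in the strong range.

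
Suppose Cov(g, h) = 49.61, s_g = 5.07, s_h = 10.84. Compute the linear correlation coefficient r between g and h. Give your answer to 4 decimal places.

r = Cov(g,h) / (s_g · s_h) = 49.61 / (5.07 × 10.84)
  = 49.61 / 54.9588 ≈ 0.9027

0.9027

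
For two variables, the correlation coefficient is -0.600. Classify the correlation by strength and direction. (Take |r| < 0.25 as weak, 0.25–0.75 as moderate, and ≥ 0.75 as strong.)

moderate negative

r = -0.600 < 0 so the relationship is negative.
|r| = 0.600, which falls in the moderate range.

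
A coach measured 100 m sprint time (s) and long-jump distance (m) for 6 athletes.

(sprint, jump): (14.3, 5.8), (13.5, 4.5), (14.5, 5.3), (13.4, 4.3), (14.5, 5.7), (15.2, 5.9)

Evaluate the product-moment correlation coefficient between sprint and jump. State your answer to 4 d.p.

n = 6, Σx = 85.4, Σy = 31.5, Σx² = 1217.84, Σy² = 167.77, Σxy = 450.49
nΣxy − ΣxΣy = 2702.94 − 2690.1 = 12.84
nΣx² − (Σx)² = 7307.04 − 7293.16 = 13.88; nΣy² − (Σy)² = 1006.62 − 992.25 = 14.37
r = 12.84 / √(13.88 × 14.37) = 12.84 / 14.1229 ≈ 0.9092

0.9092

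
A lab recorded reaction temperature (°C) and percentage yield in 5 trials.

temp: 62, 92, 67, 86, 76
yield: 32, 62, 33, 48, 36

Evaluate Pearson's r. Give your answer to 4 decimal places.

0.9353

n = 5, Σx = 383, Σy = 211, Σx² = 29969, Σy² = 9557, Σxy = 16763
nΣxy − ΣxΣy = 83815 − 80813 = 3002
nΣx² − (Σx)² = 149845 − 146689 = 3156; nΣy² − (Σy)² = 47785 − 44521 = 3264
r = 3002 / √(3156 × 3264) = 3002 / 3209.5458 ≈ 0.9353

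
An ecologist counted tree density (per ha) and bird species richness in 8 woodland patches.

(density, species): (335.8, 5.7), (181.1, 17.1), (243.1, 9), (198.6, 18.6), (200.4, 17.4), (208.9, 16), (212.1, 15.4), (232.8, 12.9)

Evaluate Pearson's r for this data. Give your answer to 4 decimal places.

n = 8, Σx = 1812.8, Σy = 112.1, Σx² = 427080.04, Σy² = 1714.19, Σxy = 23991.55
nΣxy − ΣxΣy = 191932.4 − 203214.88 = -11282.48
nΣx² − (Σx)² = 3416640.32 − 3286243.84 = 130396.48; nΣy² − (Σy)² = 13713.52 − 12566.41 = 1147.11
r = -11282.48 / √(130396.48 × 1147.11) = -11282.48 / 12230.2537 ≈ -0.9225

-0.9225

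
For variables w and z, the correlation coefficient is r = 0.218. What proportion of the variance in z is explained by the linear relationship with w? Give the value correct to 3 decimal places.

0.048

r² = (0.218)² = 0.048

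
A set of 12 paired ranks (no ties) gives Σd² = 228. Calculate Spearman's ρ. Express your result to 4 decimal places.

0.2028

ρ = 1 − 6Σd² / [n(n²−1)] = 1 − 6×228 / (12×143)
  = 1 − 1368/1716 = 1 − 0.79720 ≈ 0.2028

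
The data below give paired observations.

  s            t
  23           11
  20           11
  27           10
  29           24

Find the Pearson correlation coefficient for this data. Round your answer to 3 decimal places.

0.656

n = 4, Σs = 99, Σt = 56, Σs² = 2499, Σt² = 918, Σst = 1439
nΣst − ΣsΣt = 5756 − 5544 = 212
nΣs² − (Σs)² = 9996 − 9801 = 195; nΣt² − (Σt)² = 3672 − 3136 = 536
r = 212 / √(195 × 536) = 212 / 323.2955 ≈ 0.656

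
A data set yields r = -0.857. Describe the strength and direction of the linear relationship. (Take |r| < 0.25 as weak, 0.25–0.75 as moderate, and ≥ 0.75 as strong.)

r = -0.857 < 0 so the relationship is negative.
|r| = 0.857, which falls in the strong range.

strong negative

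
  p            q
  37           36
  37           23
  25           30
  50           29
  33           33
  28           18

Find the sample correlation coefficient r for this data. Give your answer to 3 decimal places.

0.210

n = 6, Σp = 210, Σq = 169, Σp² = 7736, Σq² = 4979, Σpq = 5976
nΣpq − ΣpΣq = 35856 − 35490 = 366
nΣp² − (Σp)² = 46416 − 44100 = 2316; nΣq² − (Σq)² = 29874 − 28561 = 1313
r = 366 / √(2316 × 1313) = 366 / 1743.8199 ≈ 0.210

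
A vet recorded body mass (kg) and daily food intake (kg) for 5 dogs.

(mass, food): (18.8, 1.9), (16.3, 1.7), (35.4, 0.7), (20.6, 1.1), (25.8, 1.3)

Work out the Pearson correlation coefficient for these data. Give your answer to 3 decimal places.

n = 5, Σx = 116.9, Σy = 6.7, Σx² = 2962.29, Σy² = 9.89, Σxy = 144.41
nΣxy − ΣxΣy = 722.05 − 783.23 = -61.18
nΣx² − (Σx)² = 14811.45 − 13665.61 = 1145.84; nΣy² − (Σy)² = 49.45 − 44.89 = 4.56
r = -61.18 / √(1145.84 × 4.56) = -61.18 / 72.2844 ≈ -0.846

-0.846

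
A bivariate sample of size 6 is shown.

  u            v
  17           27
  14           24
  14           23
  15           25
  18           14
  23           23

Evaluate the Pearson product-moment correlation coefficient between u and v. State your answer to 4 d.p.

-0.2115

n = 6, Σu = 101, Σv = 136, Σu² = 1759, Σv² = 3184, Σuv = 2273
nΣuv − ΣuΣv = 13638 − 13736 = -98
nΣu² − (Σu)² = 10554 − 10201 = 353; nΣv² − (Σv)² = 19104 − 18496 = 608
r = -98 / √(353 × 608) = -98 / 463.2753 ≈ -0.2115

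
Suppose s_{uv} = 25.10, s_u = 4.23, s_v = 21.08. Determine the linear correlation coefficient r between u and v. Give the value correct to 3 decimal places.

0.281

r = Cov(u,v) / (s_u · s_v) = 25.10 / (4.23 × 21.08)
  = 25.10 / 89.1684 ≈ 0.281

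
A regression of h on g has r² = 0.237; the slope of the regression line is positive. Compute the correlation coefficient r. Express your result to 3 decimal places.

0.487

|r| = √0.237 = 0.487
The association is positive, so r = 0.487.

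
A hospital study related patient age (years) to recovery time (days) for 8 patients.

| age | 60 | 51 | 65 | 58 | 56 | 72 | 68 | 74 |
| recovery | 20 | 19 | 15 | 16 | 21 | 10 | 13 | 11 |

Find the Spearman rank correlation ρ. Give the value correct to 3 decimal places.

-0.857

Rank age: 4, 1, 5, 3, 2, 7, 6, 8
Rank recovery: 7, 6, 4, 5, 8, 1, 3, 2
d = rank(age) − rank(recovery): -3, -5, 1, -2, -6, 6, 3, 6; Σd² = 156
ρ = 1 − 6Σd² / [n(n²−1)] = 1 − 6×156 / (8×63) = 1 − 936/504 ≈ -0.857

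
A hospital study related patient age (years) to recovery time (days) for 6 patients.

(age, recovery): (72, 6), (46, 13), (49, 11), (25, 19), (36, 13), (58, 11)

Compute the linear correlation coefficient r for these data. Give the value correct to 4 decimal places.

-0.9508

n = 6, Σx = 286, Σy = 73, Σx² = 14986, Σy² = 977, Σxy = 3150
nΣxy − ΣxΣy = 18900 − 20878 = -1978
nΣx² − (Σx)² = 89916 − 81796 = 8120; nΣy² − (Σy)² = 5862 − 5329 = 533
r = -1978 / √(8120 × 533) = -1978 / 2080.3750 ≈ -0.9508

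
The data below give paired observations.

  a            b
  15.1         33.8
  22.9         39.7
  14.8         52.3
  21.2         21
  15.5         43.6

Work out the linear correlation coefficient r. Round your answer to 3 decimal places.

n = 5, Σa = 89.5, Σb = 190.4, Σa² = 1661.15, Σb² = 7795.78, Σab = 3314.55
nΣab − ΣaΣb = 16572.75 − 17040.8 = -468.05
nΣa² − (Σa)² = 8305.75 − 8010.25 = 295.5; nΣb² − (Σb)² = 38978.9 − 36252.16 = 2726.74
r = -468.05 / √(295.5 × 2726.74) = -468.05 / 897.6367 ≈ -0.521

-0.521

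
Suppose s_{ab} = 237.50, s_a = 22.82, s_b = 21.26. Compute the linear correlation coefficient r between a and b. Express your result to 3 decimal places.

0.490

r = Cov(a,b) / (s_a · s_b) = 237.50 / (22.82 × 21.26)
  = 237.50 / 485.1532 ≈ 0.490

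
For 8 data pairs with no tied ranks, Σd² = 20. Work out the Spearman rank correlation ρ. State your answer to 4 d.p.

ρ = 1 − 6Σd² / [n(n²−1)] = 1 − 6×20 / (8×63)
  = 1 − 120/504 = 1 − 0.23810 ≈ 0.7619

0.7619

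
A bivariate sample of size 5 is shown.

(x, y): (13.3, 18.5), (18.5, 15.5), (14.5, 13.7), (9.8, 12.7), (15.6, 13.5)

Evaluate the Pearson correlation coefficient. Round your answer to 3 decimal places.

n = 5, Σx = 71.7, Σy = 73.9, Σx² = 1068.79, Σy² = 1113.73, Σxy = 1066.51
nΣxy − ΣxΣy = 5332.55 − 5298.63 = 33.92
nΣx² − (Σx)² = 5343.95 − 5140.89 = 203.06; nΣy² − (Σy)² = 5568.65 − 5461.21 = 107.44
r = 33.92 / √(203.06 × 107.44) = 33.92 / 147.7050 ≈ 0.230

0.230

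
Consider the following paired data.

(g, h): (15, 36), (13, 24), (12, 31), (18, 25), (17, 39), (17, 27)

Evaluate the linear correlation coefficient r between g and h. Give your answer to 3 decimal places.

0.072

n = 6, Σg = 92, Σh = 182, Σg² = 1440, Σh² = 5708, Σgh = 2796
nΣgh − ΣgΣh = 16776 − 16744 = 32
nΣg² − (Σg)² = 8640 − 8464 = 176; nΣh² − (Σh)² = 34248 − 33124 = 1124
r = 32 / √(176 × 1124) = 32 / 444.7741 ≈ 0.072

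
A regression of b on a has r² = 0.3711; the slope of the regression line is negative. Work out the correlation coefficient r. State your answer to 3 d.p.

|r| = √0.3711 = 0.609
The association is negative, so r = −0.609.

-0.609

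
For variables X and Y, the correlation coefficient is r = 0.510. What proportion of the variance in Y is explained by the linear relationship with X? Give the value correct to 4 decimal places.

r² = (0.510)² = 0.2601

0.2601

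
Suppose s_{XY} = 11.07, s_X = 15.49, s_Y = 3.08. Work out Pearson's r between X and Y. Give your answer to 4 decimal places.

0.2320

r = Cov(X,Y) / (s_X · s_Y) = 11.07 / (15.49 × 3.08)
  = 11.07 / 47.7092 ≈ 0.2320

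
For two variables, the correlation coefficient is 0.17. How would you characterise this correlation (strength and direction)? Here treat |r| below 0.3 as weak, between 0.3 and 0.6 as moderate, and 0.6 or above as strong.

weak positive

r = 0.17 > 0 so the relationship is positive.
|r| = 0.17, which falls in the weak range.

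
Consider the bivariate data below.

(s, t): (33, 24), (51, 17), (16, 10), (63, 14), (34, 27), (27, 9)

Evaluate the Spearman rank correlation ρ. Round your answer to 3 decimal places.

Rank s: 3, 5, 1, 6, 4, 2
Rank t: 5, 4, 2, 3, 6, 1
d = rank(s) − rank(t): -2, 1, -1, 3, -2, 1; Σd² = 20
ρ = 1 − 6Σd² / [n(n²−1)] = 1 − 6×20 / (6×35) = 1 − 120/210 ≈ 0.429

0.429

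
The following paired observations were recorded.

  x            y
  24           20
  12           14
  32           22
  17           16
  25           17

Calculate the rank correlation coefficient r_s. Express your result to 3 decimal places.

Rank x: 3, 1, 5, 2, 4
Rank y: 4, 1, 5, 2, 3
d = rank(x) − rank(y): -1, 0, 0, 0, 1; Σd² = 2
ρ = 1 − 6Σd² / [n(n²−1)] = 1 − 6×2 / (5×24) = 1 − 12/120 ≈ 0.900

0.900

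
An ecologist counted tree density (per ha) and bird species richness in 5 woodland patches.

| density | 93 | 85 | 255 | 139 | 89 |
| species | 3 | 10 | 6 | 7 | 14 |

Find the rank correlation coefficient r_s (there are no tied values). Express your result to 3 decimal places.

Rank density: 3, 1, 5, 4, 2
Rank species: 1, 4, 2, 3, 5
d = rank(density) − rank(species): 2, -3, 3, 1, -3; Σd² = 32
ρ = 1 − 6Σd² / [n(n²−1)] = 1 − 6×32 / (5×24) = 1 − 192/120 ≈ -0.600

-0.600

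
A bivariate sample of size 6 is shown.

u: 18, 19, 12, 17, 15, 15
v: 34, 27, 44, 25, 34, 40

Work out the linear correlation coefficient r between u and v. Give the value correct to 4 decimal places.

n = 6, Σu = 96, Σv = 204, Σu² = 1568, Σv² = 7202, Σuv = 3188
nΣuv − ΣuΣv = 19128 − 19584 = -456
nΣu² − (Σu)² = 9408 − 9216 = 192; nΣv² − (Σv)² = 43212 − 41616 = 1596
r = -456 / √(192 × 1596) = -456 / 553.5630 ≈ -0.8238

-0.8238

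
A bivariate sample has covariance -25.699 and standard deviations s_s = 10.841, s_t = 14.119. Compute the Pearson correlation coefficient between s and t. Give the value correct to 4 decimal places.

r = Cov(s,t) / (s_s · s_t) = -25.699 / (10.841 × 14.119)
  = -25.699 / 153.0641 ≈ -0.1679

-0.1679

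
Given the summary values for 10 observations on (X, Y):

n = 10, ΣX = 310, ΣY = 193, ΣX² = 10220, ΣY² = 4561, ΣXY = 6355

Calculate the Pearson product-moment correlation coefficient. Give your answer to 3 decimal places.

0.521

r = (nΣXY − ΣXΣY) / √[(nΣX² − (ΣX)²)(nΣY² − (ΣY)²)]
Numerator: 10×6355 − 310×193 = 3720
Denominator: √[(102200 − 96100)(45610 − 37249)] = √[6100 × 8361] = 7141.5755
r = 3720 / 7141.5755 ≈ 0.521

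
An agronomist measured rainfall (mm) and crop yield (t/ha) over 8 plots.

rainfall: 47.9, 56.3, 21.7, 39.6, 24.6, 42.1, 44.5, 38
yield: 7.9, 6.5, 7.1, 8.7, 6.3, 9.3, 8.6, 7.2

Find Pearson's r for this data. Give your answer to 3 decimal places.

n = 8, Σx = 314.7, Σy = 61.6, Σx² = 13304.97, Σy² = 482.74, Σxy = 2445.76
nΣxy − ΣxΣy = 19566.08 − 19385.52 = 180.56
nΣx² − (Σx)² = 106439.76 − 99036.09 = 7403.67; nΣy² − (Σy)² = 3861.92 − 3794.56 = 67.36
r = 180.56 / √(7403.67 × 67.36) = 180.56 / 706.1949 ≈ 0.256

0.256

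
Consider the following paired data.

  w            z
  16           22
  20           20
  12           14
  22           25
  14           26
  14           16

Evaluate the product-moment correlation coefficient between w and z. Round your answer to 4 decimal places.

0.5253

n = 6, Σw = 98, Σz = 123, Σw² = 1676, Σz² = 2637, Σwz = 2058
nΣwz − ΣwΣz = 12348 − 12054 = 294
nΣw² − (Σw)² = 10056 − 9604 = 452; nΣz² − (Σz)² = 15822 − 15129 = 693
r = 294 / √(452 × 693) = 294 / 559.6749 ≈ 0.5253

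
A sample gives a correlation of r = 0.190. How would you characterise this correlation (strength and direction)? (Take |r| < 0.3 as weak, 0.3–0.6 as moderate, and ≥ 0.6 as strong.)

r = 0.190 > 0 so the relationship is positive.
|r| = 0.190, which falls in the weak range.

weak positive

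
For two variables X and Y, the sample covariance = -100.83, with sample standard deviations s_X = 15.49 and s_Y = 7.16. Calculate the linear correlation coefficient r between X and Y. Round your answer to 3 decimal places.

r = Cov(X,Y) / (s_X · s_Y) = -100.83 / (15.49 × 7.16)
  = -100.83 / 110.9084 ≈ -0.909

-0.909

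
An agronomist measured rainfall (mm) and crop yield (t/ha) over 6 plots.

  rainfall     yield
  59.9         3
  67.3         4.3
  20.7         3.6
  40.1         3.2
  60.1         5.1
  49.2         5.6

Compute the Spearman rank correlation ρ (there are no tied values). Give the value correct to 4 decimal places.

Rank rainfall: 4, 6, 1, 2, 5, 3
Rank yield: 1, 4, 3, 2, 5, 6
d = rank(rainfall) − rank(yield): 3, 2, -2, 0, 0, -3; Σd² = 26
ρ = 1 − 6Σd² / [n(n²−1)] = 1 − 6×26 / (6×35) = 1 − 156/210 ≈ 0.2571

0.2571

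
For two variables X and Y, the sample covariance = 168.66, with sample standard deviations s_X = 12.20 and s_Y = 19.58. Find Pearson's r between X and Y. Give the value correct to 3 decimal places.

r = Cov(X,Y) / (s_X · s_Y) = 168.66 / (12.20 × 19.58)
  = 168.66 / 238.8760 ≈ 0.706

0.706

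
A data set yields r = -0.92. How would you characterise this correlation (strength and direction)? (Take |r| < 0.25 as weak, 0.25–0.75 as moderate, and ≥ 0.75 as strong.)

strong negative

r = -0.92 < 0 so the relationship is negative.
|r| = 0.92, which falls in the strong range.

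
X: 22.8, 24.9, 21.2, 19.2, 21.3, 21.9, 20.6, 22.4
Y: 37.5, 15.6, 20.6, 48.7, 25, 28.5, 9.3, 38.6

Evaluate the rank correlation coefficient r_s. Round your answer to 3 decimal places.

Rank X: 7, 8, 3, 1, 4, 5, 2, 6
Rank Y: 6, 2, 3, 8, 4, 5, 1, 7
d = rank(X) − rank(Y): 1, 6, 0, -7, 0, 0, 1, -1; Σd² = 88
ρ = 1 − 6Σd² / [n(n²−1)] = 1 − 6×88 / (8×63) = 1 − 528/504 ≈ -0.048

-0.048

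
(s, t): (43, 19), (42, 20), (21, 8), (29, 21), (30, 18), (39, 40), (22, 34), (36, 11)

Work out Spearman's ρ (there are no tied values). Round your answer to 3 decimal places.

Rank s: 8, 7, 1, 3, 4, 6, 2, 5
Rank t: 4, 5, 1, 6, 3, 8, 7, 2
d = rank(s) − rank(t): 4, 2, 0, -3, 1, -2, -5, 3; Σd² = 68
ρ = 1 − 6Σd² / [n(n²−1)] = 1 − 6×68 / (8×63) = 1 − 408/504 ≈ 0.190

0.190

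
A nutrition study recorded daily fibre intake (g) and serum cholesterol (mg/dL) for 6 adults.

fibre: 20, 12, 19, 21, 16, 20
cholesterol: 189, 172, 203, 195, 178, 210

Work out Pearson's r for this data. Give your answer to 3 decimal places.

n = 6, Σx = 108, Σy = 1147, Σx² = 2002, Σy² = 220323, Σxy = 20844
nΣxy − ΣxΣy = 125064 − 123876 = 1188
nΣx² − (Σx)² = 12012 − 11664 = 348; nΣy² − (Σy)² = 1321938 − 1315609 = 6329
r = 1188 / √(348 × 6329) = 1188 / 1484.0795 ≈ 0.800

0.800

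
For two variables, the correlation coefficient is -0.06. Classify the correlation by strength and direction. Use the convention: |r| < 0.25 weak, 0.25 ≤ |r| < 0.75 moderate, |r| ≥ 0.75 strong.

r = -0.06 < 0 so the relationship is negative.
|r| = 0.06, which falls in the weak range.

weak negative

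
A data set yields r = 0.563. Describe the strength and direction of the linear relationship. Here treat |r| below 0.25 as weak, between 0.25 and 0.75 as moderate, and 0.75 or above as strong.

moderate positive

r = 0.563 > 0 so the relationship is positive.
|r| = 0.563, which falls in the moderate range.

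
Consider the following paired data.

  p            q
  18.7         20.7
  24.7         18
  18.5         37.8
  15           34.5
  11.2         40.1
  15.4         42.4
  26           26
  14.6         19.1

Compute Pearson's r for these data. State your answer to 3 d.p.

-0.536

n = 8, Σp = 144.1, Σq = 238.6, Σp² = 2778.79, Σq² = 7818.16, Σpq = 4105.43
nΣpq − ΣpΣq = 32843.44 − 34382.26 = -1538.82
nΣp² − (Σp)² = 22230.32 − 20764.81 = 1465.51; nΣq² − (Σq)² = 62545.28 − 56929.96 = 5615.32
r = -1538.82 / √(1465.51 × 5615.32) = -1538.82 / 2868.6770 ≈ -0.536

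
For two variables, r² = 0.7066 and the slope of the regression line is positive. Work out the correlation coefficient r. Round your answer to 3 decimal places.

|r| = √0.7066 = 0.841
The association is positive, so r = 0.841.

0.841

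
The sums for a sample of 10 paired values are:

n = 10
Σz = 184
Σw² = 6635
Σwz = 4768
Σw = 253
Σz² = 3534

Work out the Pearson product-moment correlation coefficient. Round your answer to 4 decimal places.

r = (nΣwz − ΣwΣz) / √[(nΣw² − (Σw)²)(nΣz² − (Σz)²)]
Numerator: 10×4768 − 253×184 = 1128
Denominator: √[(66350 − 64009)(35340 − 33856)] = √[2341 × 1484] = 1863.8788
r = 1128 / 1863.8788 ≈ 0.6052

0.6052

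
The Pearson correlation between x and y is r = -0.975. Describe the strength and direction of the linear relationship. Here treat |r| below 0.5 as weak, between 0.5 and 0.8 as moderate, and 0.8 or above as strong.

strong negative

r = -0.975 < 0 so the relationship is negative.
|r| = 0.975, which falls in the strong range.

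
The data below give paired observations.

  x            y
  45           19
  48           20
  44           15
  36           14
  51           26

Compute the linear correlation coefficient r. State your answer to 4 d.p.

0.8742

n = 5, Σx = 224, Σy = 94, Σx² = 10162, Σy² = 1858, Σxy = 4305
nΣxy − ΣxΣy = 21525 − 21056 = 469
nΣx² − (Σx)² = 50810 − 50176 = 634; nΣy² − (Σy)² = 9290 − 8836 = 454
r = 469 / √(634 × 454) = 469 / 536.5035 ≈ 0.8742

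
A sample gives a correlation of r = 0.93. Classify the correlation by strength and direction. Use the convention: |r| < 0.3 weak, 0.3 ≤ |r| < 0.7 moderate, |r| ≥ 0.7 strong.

strong positive

r = 0.93 > 0 so the relationship is positive.
|r| = 0.93, which falls in the strong range.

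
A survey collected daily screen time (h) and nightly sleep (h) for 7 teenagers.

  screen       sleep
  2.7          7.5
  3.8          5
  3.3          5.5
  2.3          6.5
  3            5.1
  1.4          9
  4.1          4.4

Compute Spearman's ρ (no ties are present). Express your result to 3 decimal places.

-0.929

Rank screen: 3, 6, 5, 2, 4, 1, 7
Rank sleep: 6, 2, 4, 5, 3, 7, 1
d = rank(screen) − rank(sleep): -3, 4, 1, -3, 1, -6, 6; Σd² = 108
ρ = 1 − 6Σd² / [n(n²−1)] = 1 − 6×108 / (7×48) = 1 − 648/336 ≈ -0.929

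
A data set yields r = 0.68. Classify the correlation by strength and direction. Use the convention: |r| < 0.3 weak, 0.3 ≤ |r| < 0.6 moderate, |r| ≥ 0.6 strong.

strong positive

r = 0.68 > 0 so the relationship is positive.
|r| = 0.68, which falls in the strong range.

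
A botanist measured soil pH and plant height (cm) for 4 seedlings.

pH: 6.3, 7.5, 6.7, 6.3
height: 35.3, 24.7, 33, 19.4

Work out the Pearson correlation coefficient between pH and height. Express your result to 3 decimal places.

-0.169

n = 4, Σx = 26.8, Σy = 112.4, Σx² = 180.52, Σy² = 3321.54, Σxy = 750.96
nΣxy − ΣxΣy = 3003.84 − 3012.32 = -8.48
nΣx² − (Σx)² = 722.08 − 718.24 = 3.84; nΣy² − (Σy)² = 13286.16 − 12633.76 = 652.4
r = -8.48 / √(3.84 × 652.4) = -8.48 / 50.0521 ≈ -0.169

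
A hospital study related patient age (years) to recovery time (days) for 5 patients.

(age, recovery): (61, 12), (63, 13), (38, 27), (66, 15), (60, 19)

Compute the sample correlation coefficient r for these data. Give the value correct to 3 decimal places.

n = 5, Σx = 288, Σy = 86, Σx² = 17090, Σy² = 1628, Σxy = 4707
nΣxy − ΣxΣy = 23535 − 24768 = -1233
nΣx² − (Σx)² = 85450 − 82944 = 2506; nΣy² − (Σy)² = 8140 − 7396 = 744
r = -1233 / √(2506 × 744) = -1233 / 1365.4538 ≈ -0.903

-0.903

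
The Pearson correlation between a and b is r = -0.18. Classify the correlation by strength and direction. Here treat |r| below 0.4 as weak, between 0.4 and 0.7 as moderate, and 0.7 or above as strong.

r = -0.18 < 0 so the relationship is negative.
|r| = 0.18, which falls in the weak range.

weak negative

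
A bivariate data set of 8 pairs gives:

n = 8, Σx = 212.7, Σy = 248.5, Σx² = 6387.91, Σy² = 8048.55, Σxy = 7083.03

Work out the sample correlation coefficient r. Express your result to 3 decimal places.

r = (nΣxy − ΣxΣy) / √[(nΣx² − (Σx)²)(nΣy² − (Σy)²)]
Numerator: 8×7083.03 − 212.7×248.5 = 3808.29
Denominator: √[(51103.28 − 45241.29)(64388.4 − 61752.25)] = √[5861.99 × 2636.15] = 3931.0412
r = 3808.29 / 3931.0412 ≈ 0.969

0.969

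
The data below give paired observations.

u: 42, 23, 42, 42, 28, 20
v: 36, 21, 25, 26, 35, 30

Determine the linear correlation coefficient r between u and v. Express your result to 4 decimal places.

0.1202

n = 6, Σu = 197, Σv = 173, Σu² = 7005, Σv² = 5163, Σuv = 5717
nΣuv − ΣuΣv = 34302 − 34081 = 221
nΣu² − (Σu)² = 42030 − 38809 = 3221; nΣv² − (Σv)² = 30978 − 29929 = 1049
r = 221 / √(3221 × 1049) = 221 / 1838.1591 ≈ 0.1202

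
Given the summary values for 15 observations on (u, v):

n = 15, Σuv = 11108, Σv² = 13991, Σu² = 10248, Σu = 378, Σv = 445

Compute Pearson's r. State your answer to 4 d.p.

-0.1404

r = (nΣuv − ΣuΣv) / √[(nΣu² − (Σu)²)(nΣv² − (Σv)²)]
Numerator: 15×11108 − 378×445 = -1590
Denominator: √[(153720 − 142884)(209865 − 198025)] = √[10836 × 11840] = 11326.8813
r = -1590 / 11326.8813 ≈ -0.1404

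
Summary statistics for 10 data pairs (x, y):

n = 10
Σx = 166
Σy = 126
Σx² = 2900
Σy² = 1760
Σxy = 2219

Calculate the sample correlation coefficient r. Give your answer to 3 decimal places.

r = (nΣxy − ΣxΣy) / √[(nΣx² − (Σx)²)(nΣy² − (Σy)²)]
Numerator: 10×2219 − 166×126 = 1274
Denominator: √[(29000 − 27556)(17600 − 15876)] = √[1444 × 1724] = 1577.8010
r = 1274 / 1577.8010 ≈ 0.807

0.807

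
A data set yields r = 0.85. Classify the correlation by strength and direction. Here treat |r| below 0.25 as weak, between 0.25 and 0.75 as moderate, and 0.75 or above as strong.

strong positive

r = 0.85 > 0 so the relationship is positive.
|r| = 0.85, which falls in the strong range.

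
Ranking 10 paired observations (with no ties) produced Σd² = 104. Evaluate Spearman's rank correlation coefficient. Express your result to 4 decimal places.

0.3697

ρ = 1 − 6Σd² / [n(n²−1)] = 1 − 6×104 / (10×99)
  = 1 − 624/990 = 1 − 0.63030 ≈ 0.3697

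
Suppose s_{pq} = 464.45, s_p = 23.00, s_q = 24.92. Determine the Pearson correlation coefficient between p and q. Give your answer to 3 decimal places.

0.810

r = Cov(p,q) / (s_p · s_q) = 464.45 / (23.00 × 24.92)
  = 464.45 / 573.1600 ≈ 0.810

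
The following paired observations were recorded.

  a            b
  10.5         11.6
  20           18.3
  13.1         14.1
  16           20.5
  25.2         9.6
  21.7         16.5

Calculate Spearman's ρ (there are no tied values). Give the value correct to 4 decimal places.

Rank a: 1, 4, 2, 3, 6, 5
Rank b: 2, 5, 3, 6, 1, 4
d = rank(a) − rank(b): -1, -1, -1, -3, 5, 1; Σd² = 38
ρ = 1 − 6Σd² / [n(n²−1)] = 1 − 6×38 / (6×35) = 1 − 228/210 ≈ -0.0857

-0.0857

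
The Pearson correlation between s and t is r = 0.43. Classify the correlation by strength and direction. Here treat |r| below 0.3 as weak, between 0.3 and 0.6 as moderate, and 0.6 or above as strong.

r = 0.43 > 0 so the relationship is positive.
|r| = 0.43, which falls in the moderate range.

moderate positive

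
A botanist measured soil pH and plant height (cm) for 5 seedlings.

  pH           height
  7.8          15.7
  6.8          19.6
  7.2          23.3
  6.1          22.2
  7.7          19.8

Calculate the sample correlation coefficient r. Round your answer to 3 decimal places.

n = 5, Σx = 35.6, Σy = 100.6, Σx² = 255.42, Σy² = 2058.42, Σxy = 711.38
nΣxy − ΣxΣy = 3556.9 − 3581.36 = -24.46
nΣx² − (Σx)² = 1277.1 − 1267.36 = 9.74; nΣy² − (Σy)² = 10292.1 − 10120.36 = 171.74
r = -24.46 / √(9.74 × 171.74) = -24.46 / 40.8992 ≈ -0.598

-0.598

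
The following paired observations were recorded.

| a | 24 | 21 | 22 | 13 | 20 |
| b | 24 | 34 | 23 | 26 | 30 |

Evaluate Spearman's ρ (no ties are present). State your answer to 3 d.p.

Rank a: 5, 3, 4, 1, 2
Rank b: 2, 5, 1, 3, 4
d = rank(a) − rank(b): 3, -2, 3, -2, -2; Σd² = 30
ρ = 1 − 6Σd² / [n(n²−1)] = 1 − 6×30 / (5×24) = 1 − 180/120 ≈ -0.500

-0.500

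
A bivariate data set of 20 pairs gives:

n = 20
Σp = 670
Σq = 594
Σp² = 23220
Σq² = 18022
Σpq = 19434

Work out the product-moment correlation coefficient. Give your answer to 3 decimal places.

-0.857

r = (nΣpq − ΣpΣq) / √[(nΣp² − (Σp)²)(nΣq² − (Σq)²)]
Numerator: 20×19434 − 670×594 = -9300
Denominator: √[(464400 − 448900)(360440 − 352836)] = √[15500 × 7604] = 10856.4267
r = -9300 / 10856.4267 ≈ -0.857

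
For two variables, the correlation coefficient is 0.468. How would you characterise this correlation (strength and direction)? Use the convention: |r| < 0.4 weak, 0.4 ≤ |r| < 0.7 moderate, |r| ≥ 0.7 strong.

r = 0.468 > 0 so the relationship is positive.
|r| = 0.468, which falls in the moderate range.

moderate positive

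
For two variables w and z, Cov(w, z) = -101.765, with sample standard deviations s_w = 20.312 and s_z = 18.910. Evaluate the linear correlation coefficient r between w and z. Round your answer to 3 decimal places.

r = Cov(w,z) / (s_w · s_z) = -101.765 / (20.312 × 18.910)
  = -101.765 / 384.0999 ≈ -0.265

-0.265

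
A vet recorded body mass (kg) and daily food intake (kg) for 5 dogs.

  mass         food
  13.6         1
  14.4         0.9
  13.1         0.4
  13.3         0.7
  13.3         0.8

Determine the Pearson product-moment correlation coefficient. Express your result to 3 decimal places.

0.631

n = 5, Σx = 67.7, Σy = 3.8, Σx² = 917.71, Σy² = 3.1, Σxy = 51.75
nΣxy − ΣxΣy = 258.75 − 257.26 = 1.49
nΣx² − (Σx)² = 4588.55 − 4583.29 = 5.26; nΣy² − (Σy)² = 15.5 − 14.44 = 1.06
r = 1.49 / √(5.26 × 1.06) = 1.49 / 2.3613 ≈ 0.631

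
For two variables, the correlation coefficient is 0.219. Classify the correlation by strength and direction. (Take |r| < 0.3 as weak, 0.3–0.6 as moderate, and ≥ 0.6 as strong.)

r = 0.219 > 0 so the relationship is positive.
|r| = 0.219, which falls in the weak range.

weak positive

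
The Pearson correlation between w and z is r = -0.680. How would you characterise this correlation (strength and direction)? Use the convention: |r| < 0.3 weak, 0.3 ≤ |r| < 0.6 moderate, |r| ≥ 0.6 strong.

r = -0.680 < 0 so the relationship is negative.
|r| = 0.680, which falls in the strong range.

strong negative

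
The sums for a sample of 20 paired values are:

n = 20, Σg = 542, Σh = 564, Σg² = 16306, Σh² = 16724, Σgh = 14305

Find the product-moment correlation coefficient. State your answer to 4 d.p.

-0.8508

r = (nΣgh − ΣgΣh) / √[(nΣg² − (Σg)²)(nΣh² − (Σh)²)]
Numerator: 20×14305 − 542×564 = -19588
Denominator: √[(326120 − 293764)(334480 − 318096)] = √[32356 × 16384] = 23024.3502
r = -19588 / 23024.3502 ≈ -0.8508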